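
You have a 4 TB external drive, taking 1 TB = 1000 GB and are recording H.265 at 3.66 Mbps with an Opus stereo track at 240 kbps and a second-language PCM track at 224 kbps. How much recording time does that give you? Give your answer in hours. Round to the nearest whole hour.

Audio total: 240 + 224 = 464 kbps = 0.464 Mbps.
Total bitrate: 3.66 + 0.464 = 4.124 Mbps.
Capacity: 4 TB = 32,000,000 Mb.
Recording time: 32,000,000 / 4.124 = 7,759,457 s ≈ 2,155 hours.

2155 hours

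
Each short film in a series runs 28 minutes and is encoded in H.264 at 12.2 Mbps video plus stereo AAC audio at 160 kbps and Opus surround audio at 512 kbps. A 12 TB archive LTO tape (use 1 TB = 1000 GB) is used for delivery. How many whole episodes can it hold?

28 min = 1680 s
Audio total: 160 + 512 = 672 kbps = 0.672 Mbps.
Total bitrate: 12.872 Mbps.
Per item: 12.872 Mbps × 1680 s = 21,625 Mb = 2,703 MB.
Capacity: 12 TB = 96,000,000 Mb; 4439.31 items → 4439 complete.

4439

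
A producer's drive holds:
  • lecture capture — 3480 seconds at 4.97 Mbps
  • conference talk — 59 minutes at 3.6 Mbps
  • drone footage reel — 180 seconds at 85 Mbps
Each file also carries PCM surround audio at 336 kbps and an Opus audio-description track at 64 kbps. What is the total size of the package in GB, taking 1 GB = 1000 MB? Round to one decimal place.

6.0 GB

Audio total: 336 + 64 = 400 kbps = 0.400 Mbps.
lecture capture: 5.370 Mbps × 3480 s = 18687.6 Mb
conference talk: 4.000 Mbps × 3540 s = 14160.0 Mb
drone footage reel: 85.400 Mbps × 180 s = 15372.0 Mb
Total: 48219.6 Mb = 6027.4 MB.
= 6.027 GB.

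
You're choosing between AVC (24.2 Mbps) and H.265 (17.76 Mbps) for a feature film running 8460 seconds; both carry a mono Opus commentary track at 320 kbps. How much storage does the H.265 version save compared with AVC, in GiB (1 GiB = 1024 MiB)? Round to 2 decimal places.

Audio: 320 kbps = 0.320 Mbps.
AVC: 24.520 Mbps × 8460 s = 207439.2 Mb = 24.149 GiB.
H.265: 18.080 Mbps × 8460 s = 152956.8 Mb = 17.807 GiB.
Saving: 24.149 − 17.807 = 6.343 GiB.

6.34 GiB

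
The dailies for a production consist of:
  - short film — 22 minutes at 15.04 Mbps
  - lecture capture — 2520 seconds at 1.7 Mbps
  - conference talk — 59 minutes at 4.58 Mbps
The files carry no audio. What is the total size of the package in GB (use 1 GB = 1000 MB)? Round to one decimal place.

short film: 15.040 Mbps × 1320 s = 19852.8 Mb
lecture capture: 1.700 Mbps × 2520 s = 4284.0 Mb
conference talk: 4.580 Mbps × 3540 s = 16213.2 Mb
Total: 40350.0 Mb = 5043.8 MB.
= 5.044 GB.

5.0 GB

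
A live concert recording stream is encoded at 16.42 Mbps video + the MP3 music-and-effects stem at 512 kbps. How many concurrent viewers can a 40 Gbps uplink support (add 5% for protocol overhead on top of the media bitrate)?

2249

Audio: 512 kbps = 0.512 Mbps.
Per-viewer media rate: 16.932 Mbps.
On the wire with 5% overhead: 17.779 Mbps.
40 Gbps = 40,000 Mbps; 40,000 / 17.779 = 2249.90 → 2249 viewers.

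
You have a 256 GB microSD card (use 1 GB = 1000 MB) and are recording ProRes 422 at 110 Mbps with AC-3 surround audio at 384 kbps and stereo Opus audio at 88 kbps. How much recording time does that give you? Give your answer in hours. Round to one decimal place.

5.1 hours

Audio total: 384 + 88 = 472 kbps = 0.472 Mbps.
Total bitrate: 110 + 0.472 = 110.472 Mbps.
Capacity: 256 GB = 2,048,000 Mb.
Recording time: 2,048,000 / 110.472 = 18,539 s ≈ 5.15 hours.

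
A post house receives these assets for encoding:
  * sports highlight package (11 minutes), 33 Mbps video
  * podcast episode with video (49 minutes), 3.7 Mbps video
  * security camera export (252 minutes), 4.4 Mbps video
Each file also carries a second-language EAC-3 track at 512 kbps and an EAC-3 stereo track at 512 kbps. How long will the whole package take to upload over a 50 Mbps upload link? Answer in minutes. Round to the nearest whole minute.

Audio total: 512 + 512 = 1024 kbps = 1.024 Mbps.
sports highlight package: 34.024 Mbps × 660 s = 22455.8 Mb
podcast episode with video: 4.724 Mbps × 2940 s = 13888.6 Mb
security camera export: 5.424 Mbps × 15120 s = 82010.9 Mb
Total: 118355.3 Mb = 14794.4 MB.
At 50 Mbps: 118355.3 / 50 = 2367 s ≈ 39.5 minutes.

39 minutes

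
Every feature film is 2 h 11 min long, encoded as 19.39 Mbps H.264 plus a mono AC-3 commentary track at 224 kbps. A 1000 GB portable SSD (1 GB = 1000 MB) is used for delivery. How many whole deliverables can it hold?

51

2 h 11 min = 131 min = 7860 s
Audio: 224 kbps = 0.224 Mbps.
Total bitrate: 19.614 Mbps.
Per item: 19.614 Mbps × 7860 s = 154,166 Mb = 19,271 MB.
Capacity: 1000 GB = 8,000,000 Mb; 51.89 items → 51 complete.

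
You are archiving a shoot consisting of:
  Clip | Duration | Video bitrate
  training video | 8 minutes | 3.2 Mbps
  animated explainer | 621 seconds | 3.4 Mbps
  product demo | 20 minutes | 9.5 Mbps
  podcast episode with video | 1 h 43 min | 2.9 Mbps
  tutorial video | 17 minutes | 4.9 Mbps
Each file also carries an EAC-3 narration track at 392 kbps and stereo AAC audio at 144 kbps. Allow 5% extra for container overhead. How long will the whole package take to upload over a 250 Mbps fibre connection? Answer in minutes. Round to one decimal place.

Audio total: 392 + 144 = 536 kbps = 0.536 Mbps.
training video: 3.736 Mbps × 480 s × 1.05 = 1882.9 Mb
animated explainer: 3.936 Mbps × 621 s × 1.05 = 2566.5 Mb
product demo: 10.036 Mbps × 1200 s × 1.05 = 12645.4 Mb
podcast episode with video: 3.436 Mbps × 6180 s × 1.05 = 22296.2 Mb
tutorial video: 5.436 Mbps × 1020 s × 1.05 = 5822.0 Mb
Total: 45212.9 Mb = 5651.6 MB.
At 250 Mbps: 45212.9 / 250 = 181 s ≈ 3.01 minutes.

3.0 minutes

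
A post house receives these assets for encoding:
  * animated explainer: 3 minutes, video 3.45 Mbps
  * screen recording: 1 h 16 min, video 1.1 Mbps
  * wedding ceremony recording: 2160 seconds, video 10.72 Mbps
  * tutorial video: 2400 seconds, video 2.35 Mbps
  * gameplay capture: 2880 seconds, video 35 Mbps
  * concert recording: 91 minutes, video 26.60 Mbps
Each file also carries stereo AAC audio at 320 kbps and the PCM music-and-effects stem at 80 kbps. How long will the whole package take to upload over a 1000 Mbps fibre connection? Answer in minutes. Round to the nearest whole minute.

Audio total: 320 + 80 = 400 kbps = 0.400 Mbps.
animated explainer: 3.850 Mbps × 180 s = 693.0 Mb
screen recording: 1.500 Mbps × 4560 s = 6840.0 Mb
wedding ceremony recording: 11.120 Mbps × 2160 s = 24019.2 Mb
tutorial video: 2.750 Mbps × 2400 s = 6600.0 Mb
gameplay capture: 35.400 Mbps × 2880 s = 101952.0 Mb
concert recording: 27.000 Mbps × 5460 s = 147420.0 Mb
Total: 287524.2 Mb = 35940.5 MB.
At 1000 Mbps: 287524.2 / 1000 = 288 s ≈ 4.79 minutes.

5 minutes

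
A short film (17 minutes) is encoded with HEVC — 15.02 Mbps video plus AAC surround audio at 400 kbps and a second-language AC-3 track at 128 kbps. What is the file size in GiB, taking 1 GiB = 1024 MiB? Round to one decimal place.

17 min = 1020 s
Audio total: 400 + 128 = 528 kbps = 0.528 Mbps.
Total bitrate: 15.02 + 0.528 = 15.548 Mbps.
Stream data: 15.548 Mbps × 1020 s = 15859.0 Mb.
15,859 Mb = 1,982,370,000 bytes ÷ 1,073,741,824 = 1.846 GiB.

1.8 GiB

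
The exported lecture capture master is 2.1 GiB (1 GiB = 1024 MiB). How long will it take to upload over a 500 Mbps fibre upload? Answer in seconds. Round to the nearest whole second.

File: 2.1 GiB = 18038.9 Mb.
At 500 Mbps: 18038.9 / 500 = 36.1 s ≈ 36.1 seconds.

36 seconds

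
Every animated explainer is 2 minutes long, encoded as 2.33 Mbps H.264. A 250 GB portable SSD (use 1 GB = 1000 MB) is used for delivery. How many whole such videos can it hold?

7153

2 min = 120 s
Per item: 2.330 Mbps × 120 s = 279.6 Mb = 34.95 MB.
Capacity: 250 GB = 2,000,000 Mb; 7153.08 items → 7153 complete.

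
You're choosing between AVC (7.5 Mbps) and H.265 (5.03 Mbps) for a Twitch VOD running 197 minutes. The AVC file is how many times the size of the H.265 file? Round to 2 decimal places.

197 min = 11820 s
AVC: 7.500 Mbps × 11820 s = 88650.0 Mb = 11.081 GB.
H.265: 5.030 Mbps × 11820 s = 59454.6 Mb = 7.432 GB.
Ratio: 11.081 / 7.432 = 1.491.

1.49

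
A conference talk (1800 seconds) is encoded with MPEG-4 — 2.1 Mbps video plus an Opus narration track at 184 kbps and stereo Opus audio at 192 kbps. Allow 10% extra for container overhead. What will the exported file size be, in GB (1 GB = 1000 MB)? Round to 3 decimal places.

Audio total: 184 + 192 = 376 kbps = 0.376 Mbps.
Total bitrate: 2.1 + 0.376 = 2.476 Mbps.
Stream data: 2.476 Mbps × 1800 s = 4456.8 Mb.
With 10% container overhead: ×1.10.
4,902 Mb ÷ 8 = 612.8 MB → 0.6128 GB.

0.613 GB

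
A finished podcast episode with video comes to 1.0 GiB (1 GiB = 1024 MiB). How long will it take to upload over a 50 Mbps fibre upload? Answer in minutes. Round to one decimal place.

2.9 minutes

File: 1.0 GiB = 8589.9 Mb.
At 50 Mbps: 8589.9 / 50 = 171.8 s ≈ 2.86 minutes.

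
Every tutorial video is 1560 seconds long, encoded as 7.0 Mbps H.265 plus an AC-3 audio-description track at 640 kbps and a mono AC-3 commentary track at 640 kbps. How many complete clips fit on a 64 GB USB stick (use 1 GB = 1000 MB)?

39

Audio total: 640 + 640 = 1280 kbps = 1.280 Mbps.
Total bitrate: 8.280 Mbps.
Per item: 8.280 Mbps × 1560 s = 12,917 Mb = 1,615 MB.
Capacity: 64 GB = 512,000 Mb; 39.64 items → 39 complete.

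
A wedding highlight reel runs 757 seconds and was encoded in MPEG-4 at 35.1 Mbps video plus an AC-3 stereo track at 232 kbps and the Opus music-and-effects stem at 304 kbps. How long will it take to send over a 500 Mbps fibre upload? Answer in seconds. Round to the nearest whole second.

Audio total: 232 + 304 = 536 kbps = 0.536 Mbps.
Total bitrate: 35.636 Mbps.
File: 35.636 Mbps × 757 s = 26976.5 Mb.
At 500 Mbps: 26976.5 / 500 = 54.0 s ≈ 54 seconds.

54 seconds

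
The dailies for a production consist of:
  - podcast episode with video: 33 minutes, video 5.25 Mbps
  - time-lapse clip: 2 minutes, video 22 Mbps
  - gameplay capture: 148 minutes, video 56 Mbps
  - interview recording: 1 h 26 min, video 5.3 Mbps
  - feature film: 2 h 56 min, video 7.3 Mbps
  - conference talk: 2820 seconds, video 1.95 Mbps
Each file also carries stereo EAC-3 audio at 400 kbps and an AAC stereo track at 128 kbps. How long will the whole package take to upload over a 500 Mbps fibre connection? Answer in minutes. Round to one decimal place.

21.2 minutes

Audio total: 400 + 128 = 528 kbps = 0.528 Mbps.
podcast episode with video: 5.778 Mbps × 1980 s = 11440.4 Mb
time-lapse clip: 22.528 Mbps × 120 s = 2703.4 Mb
gameplay capture: 56.528 Mbps × 8880 s = 501968.6 Mb
interview recording: 5.828 Mbps × 5160 s = 30072.5 Mb
feature film: 7.828 Mbps × 10560 s = 82663.7 Mb
conference talk: 2.478 Mbps × 2820 s = 6988.0 Mb
Total: 635836.6 Mb = 79479.6 MB.
At 500 Mbps: 635836.6 / 500 = 1272 s ≈ 21.2 minutes.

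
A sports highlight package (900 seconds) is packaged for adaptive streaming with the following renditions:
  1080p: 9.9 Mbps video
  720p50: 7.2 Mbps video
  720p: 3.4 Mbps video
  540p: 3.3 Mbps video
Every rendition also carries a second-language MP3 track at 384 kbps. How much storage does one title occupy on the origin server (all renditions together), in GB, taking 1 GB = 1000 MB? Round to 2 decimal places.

2.85 GB

Audio: 384 kbps = 0.384 Mbps.
Sum of rendition bitrates: (9.9+0.384) + (7.2+0.384) + (3.4+0.384) + (3.3+0.384) = 25.336 Mbps.
× 900 s = 22,802 Mb = 2,850 MB = 2.850 GB.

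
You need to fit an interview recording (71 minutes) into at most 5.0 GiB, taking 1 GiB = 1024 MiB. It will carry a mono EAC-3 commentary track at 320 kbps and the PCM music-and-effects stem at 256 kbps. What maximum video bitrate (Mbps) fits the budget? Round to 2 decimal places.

Budget: 5.0 GiB = 42949.7 Mb.
71 min = 4260 s
Total bitrate budget: 42949.7 Mb / 4260 s = 10.082 Mbps.
Audio total: 320 + 256 = 576 kbps = 0.576 Mbps.
Video: 10.082 − 0.576 = 9.506 Mbps.

9.51 Mbps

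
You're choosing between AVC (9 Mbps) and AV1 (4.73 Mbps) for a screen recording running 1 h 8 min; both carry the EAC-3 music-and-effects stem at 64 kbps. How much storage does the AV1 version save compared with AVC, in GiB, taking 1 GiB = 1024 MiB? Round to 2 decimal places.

2.03 GiB

1 h 8 min = 68 min = 4080 s
Audio: 64 kbps = 0.064 Mbps.
AVC: 9.064 Mbps × 4080 s = 36981.1 Mb = 4.305 GiB.
AV1: 4.794 Mbps × 4080 s = 19559.5 Mb = 2.277 GiB.
Saving: 4.305 − 2.277 = 2.028 GiB.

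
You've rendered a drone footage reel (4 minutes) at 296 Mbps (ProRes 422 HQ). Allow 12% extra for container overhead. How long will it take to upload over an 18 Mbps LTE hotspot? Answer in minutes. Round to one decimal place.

4 min = 240 s
File: 296.000 Mbps × 240 s = 71040.0 Mb.
With 12% container overhead: ×1.12. → 79564.8 Mb.
At 18 Mbps: 79564.8 / 18 = 4420.3 s ≈ 73.7 minutes.

73.7 minutes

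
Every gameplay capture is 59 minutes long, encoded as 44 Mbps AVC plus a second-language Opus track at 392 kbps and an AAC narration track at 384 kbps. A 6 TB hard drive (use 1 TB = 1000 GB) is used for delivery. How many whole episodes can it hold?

302

59 min = 3540 s
Audio total: 392 + 384 = 776 kbps = 0.776 Mbps.
Total bitrate: 44.776 Mbps.
Per item: 44.776 Mbps × 3540 s = 158,507 Mb = 19,813 MB.
Capacity: 6 TB = 48,000,000 Mb; 302.83 items → 302 complete.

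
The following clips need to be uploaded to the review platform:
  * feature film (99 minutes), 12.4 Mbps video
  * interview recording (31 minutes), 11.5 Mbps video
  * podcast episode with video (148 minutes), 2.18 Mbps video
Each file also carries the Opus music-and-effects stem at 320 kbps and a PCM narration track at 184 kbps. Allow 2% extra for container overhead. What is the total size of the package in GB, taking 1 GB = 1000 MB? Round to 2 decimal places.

15.66 GB

Audio total: 320 + 184 = 504 kbps = 0.504 Mbps.
feature film: 12.904 Mbps × 5940 s × 1.02 = 78182.8 Mb
interview recording: 12.004 Mbps × 1860 s × 1.02 = 22774.0 Mb
podcast episode with video: 2.684 Mbps × 8880 s × 1.02 = 24310.6 Mb
Total: 125267.3 Mb = 15658.4 MB.
= 15.66 GB.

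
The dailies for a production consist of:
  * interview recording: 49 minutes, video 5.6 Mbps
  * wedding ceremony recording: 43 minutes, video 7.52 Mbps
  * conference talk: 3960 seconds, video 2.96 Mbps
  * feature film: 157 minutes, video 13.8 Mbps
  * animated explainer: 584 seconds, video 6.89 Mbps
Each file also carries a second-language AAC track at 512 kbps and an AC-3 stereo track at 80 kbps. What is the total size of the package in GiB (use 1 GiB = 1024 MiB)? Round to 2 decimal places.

Audio total: 512 + 80 = 592 kbps = 0.592 Mbps.
interview recording: 6.192 Mbps × 2940 s = 18204.5 Mb
wedding ceremony recording: 8.112 Mbps × 2580 s = 20929.0 Mb
conference talk: 3.552 Mbps × 3960 s = 14065.9 Mb
feature film: 14.392 Mbps × 9420 s = 135572.6 Mb
animated explainer: 7.482 Mbps × 584 s = 4369.5 Mb
Total: 193141.5 Mb = 24142.7 MB.
= 22.48 GiB.

22.48 GiB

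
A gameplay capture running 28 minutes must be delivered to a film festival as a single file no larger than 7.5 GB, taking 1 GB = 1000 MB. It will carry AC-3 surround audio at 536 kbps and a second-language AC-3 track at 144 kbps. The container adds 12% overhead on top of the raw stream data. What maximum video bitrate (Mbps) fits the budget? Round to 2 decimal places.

31.21 Mbps

Budget: 7.5 GB = 60000.0 Mb.
Stream payload after overhead: 60000.0 / 1.12 = 53571.4 Mb.
28 min = 1680 s
Total bitrate budget: 53571.4 Mb / 1680 s = 31.888 Mbps.
Audio total: 536 + 144 = 680 kbps = 0.680 Mbps.
Video: 31.888 − 0.680 = 31.208 Mbps.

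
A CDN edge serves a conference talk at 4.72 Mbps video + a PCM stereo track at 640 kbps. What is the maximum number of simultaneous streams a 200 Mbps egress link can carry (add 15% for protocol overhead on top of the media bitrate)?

32

Audio: 640 kbps = 0.640 Mbps.
Per-viewer media rate: 5.360 Mbps.
On the wire with 15% overhead: 6.164 Mbps.
200 Mbps = 200.0 Mbps; 200.0 / 6.164 = 32.45 → 32 viewers.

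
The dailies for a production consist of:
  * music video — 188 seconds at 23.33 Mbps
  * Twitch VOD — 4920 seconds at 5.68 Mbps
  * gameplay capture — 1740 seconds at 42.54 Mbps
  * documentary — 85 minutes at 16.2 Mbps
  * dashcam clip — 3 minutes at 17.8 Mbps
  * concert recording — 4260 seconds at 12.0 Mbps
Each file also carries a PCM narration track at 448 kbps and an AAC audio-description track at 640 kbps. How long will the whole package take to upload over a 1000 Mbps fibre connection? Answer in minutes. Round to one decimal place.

4.4 minutes

Audio total: 448 + 640 = 1088 kbps = 1.088 Mbps.
music video: 24.418 Mbps × 188 s = 4590.6 Mb
Twitch VOD: 6.768 Mbps × 4920 s = 33298.6 Mb
gameplay capture: 43.628 Mbps × 1740 s = 75912.7 Mb
documentary: 17.288 Mbps × 5100 s = 88168.8 Mb
dashcam clip: 18.888 Mbps × 180 s = 3399.8 Mb
concert recording: 13.088 Mbps × 4260 s = 55754.9 Mb
Total: 261125.4 Mb = 32640.7 MB.
At 1000 Mbps: 261125.4 / 1000 = 261 s ≈ 4.35 minutes.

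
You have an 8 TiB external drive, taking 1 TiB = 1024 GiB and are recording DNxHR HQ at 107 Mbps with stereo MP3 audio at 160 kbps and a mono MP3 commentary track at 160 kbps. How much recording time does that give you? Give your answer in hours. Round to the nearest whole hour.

182 hours

Audio total: 160 + 160 = 320 kbps = 0.320 Mbps.
Total bitrate: 107 + 0.320 = 107.320 Mbps.
Capacity: 8 TiB = 70,368,744 Mb.
Recording time: 70,368,744 / 107.320 = 655,691 s ≈ 182 hours.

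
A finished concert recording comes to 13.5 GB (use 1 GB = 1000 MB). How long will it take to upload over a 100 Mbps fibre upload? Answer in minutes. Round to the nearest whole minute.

File: 13.5 GB = 108000.0 Mb.
At 100 Mbps: 108000.0 / 100 = 1080.0 s ≈ 18 minutes.

18 minutes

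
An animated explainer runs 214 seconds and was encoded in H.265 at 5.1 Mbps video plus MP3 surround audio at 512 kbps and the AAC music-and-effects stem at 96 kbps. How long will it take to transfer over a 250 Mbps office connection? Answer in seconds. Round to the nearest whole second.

5 seconds

Audio total: 512 + 96 = 608 kbps = 0.608 Mbps.
Total bitrate: 5.708 Mbps.
File: 5.708 Mbps × 214 s = 1221.5 Mb.
At 250 Mbps: 1221.5 / 250 = 4.9 s ≈ 4.89 seconds.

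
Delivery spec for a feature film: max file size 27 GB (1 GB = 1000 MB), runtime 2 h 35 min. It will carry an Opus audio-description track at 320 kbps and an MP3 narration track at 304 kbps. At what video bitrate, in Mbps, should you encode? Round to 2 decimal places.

22.60 Mbps

Budget: 27 GB = 216000.0 Mb.
2 h 35 min = 155 min = 9300 s
Total bitrate budget: 216000.0 Mb / 9300 s = 23.226 Mbps.
Audio total: 320 + 304 = 624 kbps = 0.624 Mbps.
Video: 23.226 − 0.624 = 22.602 Mbps.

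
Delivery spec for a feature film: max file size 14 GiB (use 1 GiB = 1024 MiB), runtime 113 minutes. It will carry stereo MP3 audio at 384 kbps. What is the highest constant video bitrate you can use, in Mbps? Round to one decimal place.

17.4 Mbps

Budget: 14 GiB = 120259.1 Mb.
113 min = 6780 s
Total bitrate budget: 120259.1 Mb / 6780 s = 17.737 Mbps.
Audio: 384 kbps = 0.384 Mbps.
Video: 17.737 − 0.384 = 17.353 Mbps.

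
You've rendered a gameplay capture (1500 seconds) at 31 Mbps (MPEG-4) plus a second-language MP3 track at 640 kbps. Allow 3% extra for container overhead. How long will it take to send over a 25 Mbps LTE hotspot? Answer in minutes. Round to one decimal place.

Audio: 640 kbps = 0.640 Mbps.
Total bitrate: 31.640 Mbps.
File: 31.640 Mbps × 1500 s = 47460.0 Mb.
With 3% container overhead: ×1.03. → 48883.8 Mb.
At 25 Mbps: 48883.8 / 25 = 1955.4 s ≈ 32.6 minutes.

32.6 minutes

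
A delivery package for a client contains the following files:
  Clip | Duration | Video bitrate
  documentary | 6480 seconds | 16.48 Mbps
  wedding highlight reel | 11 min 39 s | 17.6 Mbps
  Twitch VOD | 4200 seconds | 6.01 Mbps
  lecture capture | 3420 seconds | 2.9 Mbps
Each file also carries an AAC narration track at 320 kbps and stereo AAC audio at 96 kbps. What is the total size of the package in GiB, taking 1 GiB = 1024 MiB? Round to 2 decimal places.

18.67 GiB

Audio total: 320 + 96 = 416 kbps = 0.416 Mbps.
documentary: 16.896 Mbps × 6480 s = 109486.1 Mb
wedding highlight reel: 18.016 Mbps × 699 s = 12593.2 Mb
Twitch VOD: 6.426 Mbps × 4200 s = 26989.2 Mb
lecture capture: 3.316 Mbps × 3420 s = 11340.7 Mb
Total: 160409.2 Mb = 20051.1 MB.
= 18.67 GiB.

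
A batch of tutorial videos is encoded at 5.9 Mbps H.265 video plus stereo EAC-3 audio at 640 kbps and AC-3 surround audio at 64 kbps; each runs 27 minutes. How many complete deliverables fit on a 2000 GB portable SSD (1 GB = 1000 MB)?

1495

27 min = 1620 s
Audio total: 640 + 64 = 704 kbps = 0.704 Mbps.
Total bitrate: 6.604 Mbps.
Per item: 6.604 Mbps × 1620 s = 10,698 Mb = 1,337 MB.
Capacity: 2000 GB = 16,000,000 Mb; 1495.54 items → 1495 complete.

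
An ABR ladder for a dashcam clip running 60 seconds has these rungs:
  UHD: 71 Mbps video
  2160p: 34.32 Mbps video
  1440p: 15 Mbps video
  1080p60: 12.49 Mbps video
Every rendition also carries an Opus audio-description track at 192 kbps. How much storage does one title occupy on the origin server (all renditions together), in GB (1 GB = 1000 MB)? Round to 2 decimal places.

Audio: 192 kbps = 0.192 Mbps.
Sum of rendition bitrates: (71+0.192) + (34.32+0.192) + (15+0.192) + (12.49+0.192) = 133.578 Mbps.
× 60 s = 8,015 Mb = 1,002 MB = 1.002 GB.

1.00 GB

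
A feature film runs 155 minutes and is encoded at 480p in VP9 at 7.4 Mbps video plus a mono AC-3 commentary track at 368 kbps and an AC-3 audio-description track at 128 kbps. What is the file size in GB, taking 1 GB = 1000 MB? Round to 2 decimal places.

155 min = 9300 s
Audio total: 368 + 128 = 496 kbps = 0.496 Mbps.
Total bitrate: 7.4 + 0.496 = 7.896 Mbps.
Stream data: 7.896 Mbps × 9300 s = 73432.8 Mb.
73,433 Mb ÷ 8 = 9,179 MB → 9.179 GB.

9.18 GB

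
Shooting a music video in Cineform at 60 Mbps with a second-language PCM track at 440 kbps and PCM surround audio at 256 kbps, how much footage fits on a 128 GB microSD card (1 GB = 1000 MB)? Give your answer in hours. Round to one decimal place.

4.7 hours

Audio total: 440 + 256 = 696 kbps = 0.696 Mbps.
Total bitrate: 60 + 0.696 = 60.696 Mbps.
Capacity: 128 GB = 1,024,000 Mb.
Recording time: 1,024,000 / 60.696 = 16,871 s ≈ 4.69 hours.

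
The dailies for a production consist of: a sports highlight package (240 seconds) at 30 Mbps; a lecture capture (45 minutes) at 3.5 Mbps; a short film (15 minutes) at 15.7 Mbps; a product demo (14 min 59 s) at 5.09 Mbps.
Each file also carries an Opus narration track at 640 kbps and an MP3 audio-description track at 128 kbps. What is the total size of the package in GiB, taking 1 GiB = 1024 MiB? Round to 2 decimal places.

Audio total: 640 + 128 = 768 kbps = 0.768 Mbps.
sports highlight package: 30.768 Mbps × 240 s = 7384.3 Mb
lecture capture: 4.268 Mbps × 2700 s = 11523.6 Mb
short film: 16.468 Mbps × 900 s = 14821.2 Mb
product demo: 5.858 Mbps × 899 s = 5266.3 Mb
Total: 38995.5 Mb = 4874.4 MB.
= 4.540 GiB.

4.54 GiB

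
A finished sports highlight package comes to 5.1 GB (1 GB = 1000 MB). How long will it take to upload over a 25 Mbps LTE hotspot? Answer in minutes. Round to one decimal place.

File: 5.1 GB = 40800.0 Mb.
At 25 Mbps: 40800.0 / 25 = 1632.0 s ≈ 27.2 minutes.

27.2 minutes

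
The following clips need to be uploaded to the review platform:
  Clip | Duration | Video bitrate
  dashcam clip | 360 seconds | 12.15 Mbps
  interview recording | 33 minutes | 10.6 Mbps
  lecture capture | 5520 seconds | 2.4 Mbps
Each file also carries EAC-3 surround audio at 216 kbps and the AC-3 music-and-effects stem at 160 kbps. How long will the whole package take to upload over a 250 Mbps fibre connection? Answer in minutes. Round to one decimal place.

Audio total: 216 + 160 = 376 kbps = 0.376 Mbps.
dashcam clip: 12.526 Mbps × 360 s = 4509.4 Mb
interview recording: 10.976 Mbps × 1980 s = 21732.5 Mb
lecture capture: 2.776 Mbps × 5520 s = 15323.5 Mb
Total: 41565.4 Mb = 5195.7 MB.
At 250 Mbps: 41565.4 / 250 = 166 s ≈ 2.77 minutes.

2.8 minutes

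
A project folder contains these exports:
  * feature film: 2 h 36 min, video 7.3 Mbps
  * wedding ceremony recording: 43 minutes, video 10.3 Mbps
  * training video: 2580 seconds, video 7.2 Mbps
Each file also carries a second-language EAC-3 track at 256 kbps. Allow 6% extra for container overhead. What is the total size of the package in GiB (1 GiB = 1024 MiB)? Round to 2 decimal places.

Audio: 256 kbps = 0.256 Mbps.
feature film: 7.556 Mbps × 9360 s × 1.06 = 74967.6 Mb
wedding ceremony recording: 10.556 Mbps × 2580 s × 1.06 = 28868.5 Mb
training video: 7.456 Mbps × 2580 s × 1.06 = 20390.7 Mb
Total: 124226.8 Mb = 15528.4 MB.
= 14.46 GiB.

14.46 GiB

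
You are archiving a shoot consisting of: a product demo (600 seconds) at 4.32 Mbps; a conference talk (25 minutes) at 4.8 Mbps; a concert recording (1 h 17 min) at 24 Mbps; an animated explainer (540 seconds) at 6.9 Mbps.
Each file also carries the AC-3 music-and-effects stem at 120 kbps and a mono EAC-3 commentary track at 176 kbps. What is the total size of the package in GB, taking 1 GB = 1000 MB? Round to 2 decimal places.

Audio total: 120 + 176 = 296 kbps = 0.296 Mbps.
product demo: 4.616 Mbps × 600 s = 2769.6 Mb
conference talk: 5.096 Mbps × 1500 s = 7644.0 Mb
concert recording: 24.296 Mbps × 4620 s = 112247.5 Mb
animated explainer: 7.196 Mbps × 540 s = 3885.8 Mb
Total: 126547.0 Mb = 15818.4 MB.
= 15.82 GB.

15.82 GB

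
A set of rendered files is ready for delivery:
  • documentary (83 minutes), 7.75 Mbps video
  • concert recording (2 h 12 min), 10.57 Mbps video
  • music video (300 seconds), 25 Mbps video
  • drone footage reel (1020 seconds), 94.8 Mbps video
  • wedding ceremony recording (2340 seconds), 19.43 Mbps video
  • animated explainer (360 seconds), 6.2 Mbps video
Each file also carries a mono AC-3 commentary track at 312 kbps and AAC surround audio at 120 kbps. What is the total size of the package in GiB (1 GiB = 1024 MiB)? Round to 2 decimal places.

Audio total: 312 + 120 = 432 kbps = 0.432 Mbps.
documentary: 8.182 Mbps × 4980 s = 40746.4 Mb
concert recording: 11.002 Mbps × 7920 s = 87135.8 Mb
music video: 25.432 Mbps × 300 s = 7629.6 Mb
drone footage reel: 95.232 Mbps × 1020 s = 97136.6 Mb
wedding ceremony recording: 19.862 Mbps × 2340 s = 46477.1 Mb
animated explainer: 6.632 Mbps × 360 s = 2387.5 Mb
Total: 281513.0 Mb = 35189.1 MB.
= 32.77 GiB.

32.77 GiB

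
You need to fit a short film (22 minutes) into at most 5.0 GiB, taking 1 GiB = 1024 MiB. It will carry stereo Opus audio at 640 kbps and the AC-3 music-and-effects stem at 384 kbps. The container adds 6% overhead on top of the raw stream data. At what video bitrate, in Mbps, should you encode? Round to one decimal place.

29.7 Mbps

Budget: 5.0 GiB = 42949.7 Mb.
Stream payload after overhead: 42949.7 / 1.06 = 40518.6 Mb.
22 min = 1320 s
Total bitrate budget: 40518.6 Mb / 1320 s = 30.696 Mbps.
Audio total: 640 + 384 = 1024 kbps = 1.024 Mbps.
Video: 30.696 − 1.024 = 29.672 Mbps.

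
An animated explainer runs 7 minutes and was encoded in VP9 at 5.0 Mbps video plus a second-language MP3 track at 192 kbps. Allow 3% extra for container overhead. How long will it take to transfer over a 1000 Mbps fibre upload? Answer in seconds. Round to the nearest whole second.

2 seconds

7 min = 420 s
Audio: 192 kbps = 0.192 Mbps.
Total bitrate: 5.192 Mbps.
File: 5.192 Mbps × 420 s = 2180.6 Mb.
With 3% container overhead: ×1.03. → 2246.1 Mb.
At 1000 Mbps: 2246.1 / 1000 = 2.2 s ≈ 2.25 seconds.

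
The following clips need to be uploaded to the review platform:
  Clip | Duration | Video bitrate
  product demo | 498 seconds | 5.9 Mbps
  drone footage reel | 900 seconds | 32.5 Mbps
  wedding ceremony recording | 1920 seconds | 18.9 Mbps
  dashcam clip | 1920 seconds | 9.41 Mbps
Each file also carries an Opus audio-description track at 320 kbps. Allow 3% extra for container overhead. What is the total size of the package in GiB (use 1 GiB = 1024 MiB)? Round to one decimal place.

Audio: 320 kbps = 0.320 Mbps.
product demo: 6.220 Mbps × 498 s × 1.03 = 3190.5 Mb
drone footage reel: 32.820 Mbps × 900 s × 1.03 = 30424.1 Mb
wedding ceremony recording: 19.220 Mbps × 1920 s × 1.03 = 38009.5 Mb
dashcam clip: 9.730 Mbps × 1920 s × 1.03 = 19242.0 Mb
Total: 90866.1 Mb = 11358.3 MB.
= 10.58 GiB.

10.6 GiB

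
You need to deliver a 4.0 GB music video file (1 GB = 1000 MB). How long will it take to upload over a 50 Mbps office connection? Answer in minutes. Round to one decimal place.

File: 4.0 GB = 32000.0 Mb.
At 50 Mbps: 32000.0 / 50 = 640.0 s ≈ 10.7 minutes.

10.7 minutes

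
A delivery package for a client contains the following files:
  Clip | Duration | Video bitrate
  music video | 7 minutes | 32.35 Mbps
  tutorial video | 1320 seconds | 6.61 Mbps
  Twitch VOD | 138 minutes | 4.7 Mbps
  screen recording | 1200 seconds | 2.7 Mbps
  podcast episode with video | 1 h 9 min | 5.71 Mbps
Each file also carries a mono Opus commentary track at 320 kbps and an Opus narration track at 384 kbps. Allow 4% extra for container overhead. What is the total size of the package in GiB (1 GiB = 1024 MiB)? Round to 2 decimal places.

Audio total: 320 + 384 = 704 kbps = 0.704 Mbps.
music video: 33.054 Mbps × 420 s × 1.04 = 14438.0 Mb
tutorial video: 7.314 Mbps × 1320 s × 1.04 = 10040.7 Mb
Twitch VOD: 5.404 Mbps × 8280 s × 1.04 = 46534.9 Mb
screen recording: 3.404 Mbps × 1200 s × 1.04 = 4248.2 Mb
podcast episode with video: 6.414 Mbps × 4140 s × 1.04 = 27616.1 Mb
Total: 102877.9 Mb = 12859.7 MB.
= 11.98 GiB.

11.98 GiB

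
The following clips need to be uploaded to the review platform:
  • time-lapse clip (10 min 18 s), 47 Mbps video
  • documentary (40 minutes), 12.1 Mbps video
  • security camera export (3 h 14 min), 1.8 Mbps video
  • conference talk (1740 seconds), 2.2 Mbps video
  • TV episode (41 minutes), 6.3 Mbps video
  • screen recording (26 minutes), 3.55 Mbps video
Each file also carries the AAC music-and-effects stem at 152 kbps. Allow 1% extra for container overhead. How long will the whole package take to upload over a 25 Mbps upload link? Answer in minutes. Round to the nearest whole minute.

Audio: 152 kbps = 0.152 Mbps.
time-lapse clip: 47.152 Mbps × 618 s × 1.01 = 29431.3 Mb
documentary: 12.252 Mbps × 2400 s × 1.01 = 29698.8 Mb
security camera export: 1.952 Mbps × 11640 s × 1.01 = 22948.5 Mb
conference talk: 2.352 Mbps × 1740 s × 1.01 = 4133.4 Mb
TV episode: 6.452 Mbps × 2460 s × 1.01 = 16030.6 Mb
screen recording: 3.702 Mbps × 1560 s × 1.01 = 5832.9 Mb
Total: 108075.6 Mb = 13509.4 MB.
At 25 Mbps: 108075.6 / 25 = 4323 s ≈ 72.1 minutes.

72 minutes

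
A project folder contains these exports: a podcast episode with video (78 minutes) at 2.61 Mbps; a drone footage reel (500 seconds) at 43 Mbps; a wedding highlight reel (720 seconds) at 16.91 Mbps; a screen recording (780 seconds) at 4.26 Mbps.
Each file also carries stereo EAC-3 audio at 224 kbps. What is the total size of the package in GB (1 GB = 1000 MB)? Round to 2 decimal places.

6.34 GB

Audio: 224 kbps = 0.224 Mbps.
podcast episode with video: 2.834 Mbps × 4680 s = 13263.1 Mb
drone footage reel: 43.224 Mbps × 500 s = 21612.0 Mb
wedding highlight reel: 17.134 Mbps × 720 s = 12336.5 Mb
screen recording: 4.484 Mbps × 780 s = 3497.5 Mb
Total: 50709.1 Mb = 6338.6 MB.
= 6.339 GB.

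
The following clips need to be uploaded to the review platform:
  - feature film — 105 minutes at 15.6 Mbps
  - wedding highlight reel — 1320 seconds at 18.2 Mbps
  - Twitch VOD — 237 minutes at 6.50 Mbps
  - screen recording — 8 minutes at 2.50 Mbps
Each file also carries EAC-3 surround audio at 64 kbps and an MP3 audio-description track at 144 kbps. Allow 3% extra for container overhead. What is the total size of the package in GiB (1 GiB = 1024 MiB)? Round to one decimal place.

Audio total: 64 + 144 = 208 kbps = 0.208 Mbps.
feature film: 15.808 Mbps × 6300 s × 1.03 = 102578.1 Mb
wedding highlight reel: 18.408 Mbps × 1320 s × 1.03 = 25027.5 Mb
Twitch VOD: 6.708 Mbps × 14220 s × 1.03 = 98249.4 Mb
screen recording: 2.708 Mbps × 480 s × 1.03 = 1338.8 Mb
Total: 227193.9 Mb = 28399.2 MB.
= 26.45 GiB.

26.4 GiB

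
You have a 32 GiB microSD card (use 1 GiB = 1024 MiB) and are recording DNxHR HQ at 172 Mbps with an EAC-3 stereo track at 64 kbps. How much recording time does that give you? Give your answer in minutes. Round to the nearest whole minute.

Audio: 64 kbps = 0.064 Mbps.
Total bitrate: 172 + 0.064 = 172.064 Mbps.
Capacity: 32 GiB = 274,878 Mb.
Recording time: 274,878 / 172.064 = 1,598 s ≈ 26.6 minutes.

27 minutes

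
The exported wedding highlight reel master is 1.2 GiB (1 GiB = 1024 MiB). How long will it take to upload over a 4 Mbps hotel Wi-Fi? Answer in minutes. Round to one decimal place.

42.9 minutes

File: 1.2 GiB = 10307.9 Mb.
At 4 Mbps: 10307.9 / 4 = 2577.0 s ≈ 42.9 minutes.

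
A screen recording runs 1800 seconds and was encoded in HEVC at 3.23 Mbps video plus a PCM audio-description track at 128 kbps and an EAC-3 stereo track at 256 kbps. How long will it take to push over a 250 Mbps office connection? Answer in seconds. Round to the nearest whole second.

26 seconds

Audio total: 128 + 256 = 384 kbps = 0.384 Mbps.
Total bitrate: 3.614 Mbps.
File: 3.614 Mbps × 1800 s = 6505.2 Mb.
At 250 Mbps: 6505.2 / 250 = 26.0 s ≈ 26 seconds.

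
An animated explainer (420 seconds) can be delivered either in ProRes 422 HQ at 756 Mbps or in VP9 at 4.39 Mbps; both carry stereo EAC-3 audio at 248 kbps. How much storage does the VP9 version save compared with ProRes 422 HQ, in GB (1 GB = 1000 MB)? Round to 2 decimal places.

39.46 GB

Audio: 248 kbps = 0.248 Mbps.
ProRes 422 HQ: 756.248 Mbps × 420 s = 317624.2 Mb = 39.703 GB.
VP9: 4.638 Mbps × 420 s = 1948.0 Mb = 0.243 GB.
Saving: 39.703 − 0.243 = 39.460 GB.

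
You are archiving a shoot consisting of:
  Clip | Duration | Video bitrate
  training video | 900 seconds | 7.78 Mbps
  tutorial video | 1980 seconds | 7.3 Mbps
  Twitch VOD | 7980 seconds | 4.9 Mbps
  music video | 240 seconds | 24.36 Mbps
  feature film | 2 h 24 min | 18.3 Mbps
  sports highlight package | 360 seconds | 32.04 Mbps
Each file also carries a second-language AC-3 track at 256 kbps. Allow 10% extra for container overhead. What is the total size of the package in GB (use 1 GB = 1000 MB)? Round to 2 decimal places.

33.16 GB

Audio: 256 kbps = 0.256 Mbps.
training video: 8.036 Mbps × 900 s × 1.10 = 7955.6 Mb
tutorial video: 7.556 Mbps × 1980 s × 1.10 = 16457.0 Mb
Twitch VOD: 5.156 Mbps × 7980 s × 1.10 = 45259.4 Mb
music video: 24.616 Mbps × 240 s × 1.10 = 6498.6 Mb
feature film: 18.556 Mbps × 8640 s × 1.10 = 176356.2 Mb
sports highlight package: 32.296 Mbps × 360 s × 1.10 = 12789.2 Mb
Total: 265316.0 Mb = 33164.5 MB.
= 33.16 GB.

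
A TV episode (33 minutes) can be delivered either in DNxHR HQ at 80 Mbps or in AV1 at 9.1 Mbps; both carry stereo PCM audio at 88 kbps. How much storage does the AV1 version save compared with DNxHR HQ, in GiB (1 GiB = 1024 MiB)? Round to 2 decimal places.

33 min = 1980 s
Audio: 88 kbps = 0.088 Mbps.
DNxHR HQ: 80.088 Mbps × 1980 s = 158574.2 Mb = 18.460 GiB.
AV1: 9.188 Mbps × 1980 s = 18192.2 Mb = 2.118 GiB.
Saving: 18.460 − 2.118 = 16.343 GiB.

16.34 GiB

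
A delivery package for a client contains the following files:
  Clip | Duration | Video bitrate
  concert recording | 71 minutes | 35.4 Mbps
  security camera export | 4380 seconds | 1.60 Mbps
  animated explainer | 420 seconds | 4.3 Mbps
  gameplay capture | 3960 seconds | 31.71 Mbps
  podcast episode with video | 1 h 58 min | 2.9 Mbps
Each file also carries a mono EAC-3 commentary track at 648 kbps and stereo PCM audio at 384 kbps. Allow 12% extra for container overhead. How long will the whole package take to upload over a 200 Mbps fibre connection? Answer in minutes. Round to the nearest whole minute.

30 minutes

Audio total: 648 + 384 = 1032 kbps = 1.032 Mbps.
concert recording: 36.432 Mbps × 4260 s × 1.12 = 173824.4 Mb
security camera export: 2.632 Mbps × 4380 s × 1.12 = 12911.5 Mb
animated explainer: 5.332 Mbps × 420 s × 1.12 = 2508.2 Mb
gameplay capture: 32.742 Mbps × 3960 s × 1.12 = 145217.3 Mb
podcast episode with video: 3.932 Mbps × 7080 s × 1.12 = 31179.2 Mb
Total: 365640.6 Mb = 45705.1 MB.
At 200 Mbps: 365640.6 / 200 = 1828 s ≈ 30.5 minutes.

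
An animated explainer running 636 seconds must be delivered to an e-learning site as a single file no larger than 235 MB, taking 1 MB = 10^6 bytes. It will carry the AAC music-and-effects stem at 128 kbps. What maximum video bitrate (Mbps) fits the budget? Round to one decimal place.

Budget: 235 MB = 1880.0 Mb.
Total bitrate budget: 1880.0 Mb / 636 s = 2.956 Mbps.
Audio: 128 kbps = 0.128 Mbps.
Video: 2.956 − 0.128 = 2.828 Mbps.

2.8 Mbps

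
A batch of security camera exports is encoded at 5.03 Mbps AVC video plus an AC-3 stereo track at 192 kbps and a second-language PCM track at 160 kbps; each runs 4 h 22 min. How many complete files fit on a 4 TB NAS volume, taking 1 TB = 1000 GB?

4 h 22 min = 262 min = 15720 s
Audio total: 192 + 160 = 352 kbps = 0.352 Mbps.
Total bitrate: 5.382 Mbps.
Per item: 5.382 Mbps × 15720 s = 84,605 Mb = 10,576 MB.
Capacity: 4 TB = 32,000,000 Mb; 378.23 items → 378 complete.

378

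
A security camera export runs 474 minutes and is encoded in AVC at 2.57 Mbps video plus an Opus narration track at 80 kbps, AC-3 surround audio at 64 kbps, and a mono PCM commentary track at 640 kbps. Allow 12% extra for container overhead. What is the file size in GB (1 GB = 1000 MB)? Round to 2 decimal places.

13.35 GB

474 min = 28440 s
Audio total: 80 + 64 + 640 = 784 kbps = 0.784 Mbps.
Total bitrate: 2.57 + 0.784 = 3.354 Mbps.
Stream data: 3.354 Mbps × 28440 s = 95387.8 Mb.
With 12% container overhead: ×1.12.
106,834 Mb ÷ 8 = 13,354 MB → 13.35 GB.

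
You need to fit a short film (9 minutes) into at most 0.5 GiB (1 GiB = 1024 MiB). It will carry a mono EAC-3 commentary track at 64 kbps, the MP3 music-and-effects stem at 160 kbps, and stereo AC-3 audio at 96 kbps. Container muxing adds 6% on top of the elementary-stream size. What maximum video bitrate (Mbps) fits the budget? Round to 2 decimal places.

Budget: 0.5 GiB = 4295.0 Mb.
Stream payload after overhead: 4295.0 / 1.06 = 4051.9 Mb.
9 min = 540 s
Total bitrate budget: 4051.9 Mb / 540 s = 7.503 Mbps.
Audio total: 64 + 160 + 96 = 320 kbps = 0.320 Mbps.
Video: 7.503 − 0.320 = 7.183 Mbps.

7.18 Mbps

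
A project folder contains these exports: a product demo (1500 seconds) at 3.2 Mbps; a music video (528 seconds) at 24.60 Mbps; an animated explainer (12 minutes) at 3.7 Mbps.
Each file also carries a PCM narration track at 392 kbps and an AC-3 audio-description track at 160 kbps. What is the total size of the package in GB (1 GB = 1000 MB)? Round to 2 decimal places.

2.75 GB

Audio total: 392 + 160 = 552 kbps = 0.552 Mbps.
product demo: 3.752 Mbps × 1500 s = 5628.0 Mb
music video: 25.152 Mbps × 528 s = 13280.3 Mb
animated explainer: 4.252 Mbps × 720 s = 3061.4 Mb
Total: 21969.7 Mb = 2746.2 MB.
= 2.746 GB.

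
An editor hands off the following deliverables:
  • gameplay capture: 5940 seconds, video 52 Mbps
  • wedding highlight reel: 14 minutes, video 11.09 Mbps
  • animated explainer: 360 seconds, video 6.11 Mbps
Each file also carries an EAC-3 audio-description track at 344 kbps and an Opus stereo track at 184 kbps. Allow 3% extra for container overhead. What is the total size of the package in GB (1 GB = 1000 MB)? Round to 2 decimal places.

Audio total: 344 + 184 = 528 kbps = 0.528 Mbps.
gameplay capture: 52.528 Mbps × 5940 s × 1.03 = 321376.8 Mb
wedding highlight reel: 11.618 Mbps × 840 s × 1.03 = 10051.9 Mb
animated explainer: 6.638 Mbps × 360 s × 1.03 = 2461.4 Mb
Total: 333890.1 Mb = 41736.3 MB.
= 41.74 GB.

41.74 GB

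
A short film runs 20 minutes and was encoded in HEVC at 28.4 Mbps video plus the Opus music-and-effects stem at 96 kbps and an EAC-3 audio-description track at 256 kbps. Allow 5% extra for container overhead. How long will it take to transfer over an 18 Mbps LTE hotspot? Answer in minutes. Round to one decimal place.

33.5 minutes

20 min = 1200 s
Audio total: 96 + 256 = 352 kbps = 0.352 Mbps.
Total bitrate: 28.752 Mbps.
File: 28.752 Mbps × 1200 s = 34502.4 Mb.
With 5% container overhead: ×1.05. → 36227.5 Mb.
At 18 Mbps: 36227.5 / 18 = 2012.6 s ≈ 33.5 minutes.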